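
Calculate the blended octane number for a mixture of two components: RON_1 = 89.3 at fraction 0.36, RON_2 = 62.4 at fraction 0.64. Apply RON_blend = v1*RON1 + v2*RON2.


Linear blending: RON_blend = sum(vi * RONi)
Contribution 1: 0.36 * 89.3 = 32.148
Contribution 2: 0.64 * 62.4 = 39.936
RON_blend = 32.148 + 39.936 = 72.084

72.084


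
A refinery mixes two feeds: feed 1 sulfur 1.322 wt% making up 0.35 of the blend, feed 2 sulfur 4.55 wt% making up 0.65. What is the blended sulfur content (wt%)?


Linear sulfur blending: S_blend = x1*S1 + x2*S2
Contribution 1: 0.35 * 1.322 = 0.4627 wt%
Contribution 2: 0.65 * 4.55 = 2.9575 wt%
S_blend = 0.4627 + 2.9575 = 3.4202

3.4202 wt%


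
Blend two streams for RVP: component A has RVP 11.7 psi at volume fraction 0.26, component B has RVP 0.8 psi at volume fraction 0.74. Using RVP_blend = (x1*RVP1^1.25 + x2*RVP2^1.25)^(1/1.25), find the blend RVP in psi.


Chevron index: RVP_blend = (sum xi*RVPi^1.25)^(1/1.25)
RVP^1.25 terms: 0.26 * 11.7^1.25 + 0.74 * 0.8^1.25 = 6.18596
RVP_blend = 6.18596^(1/1.25) = 4.297

4.297 psi


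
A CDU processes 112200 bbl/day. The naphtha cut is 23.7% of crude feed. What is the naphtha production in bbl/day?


Crude throughput = 112200 bbl/day
Fraction yield = 23.7%
yield = throughput * fraction / 100
yield = 112200 * 23.7 / 100 = 26591.4

26591.4 bbl/day


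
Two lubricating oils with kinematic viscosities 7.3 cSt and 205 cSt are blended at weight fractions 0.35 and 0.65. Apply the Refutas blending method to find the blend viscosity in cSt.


Refutas method: VBN_i = 14.534*ln(ln(visc_i + 0.8)) + 10.975, blended linearly by mass fraction; since VBN is linear in VBI_i = ln(ln(visc_i + 0.8)) and the fractions sum to 1, blend VBI directly: visc = exp(exp(VBI_blend)) - 0.8
VBI_1 = ln(ln(7.3 + 0.8)) = 0.738056
VBI_2 = ln(ln(205 + 0.8)) = 1.67277
VBI_blend = 0.35 * 0.738056 + 0.65 * 1.67277 = 1.34562
visc_blend = exp(exp(1.34562)) - 0.8 = 45.75

45.75 cSt


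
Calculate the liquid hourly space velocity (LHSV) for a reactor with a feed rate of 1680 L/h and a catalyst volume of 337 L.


LHSV = volumetric feed rate / catalyst volume
= 1680 L/h / 337 L
= 4.985 h^-1

4.985 h^-1


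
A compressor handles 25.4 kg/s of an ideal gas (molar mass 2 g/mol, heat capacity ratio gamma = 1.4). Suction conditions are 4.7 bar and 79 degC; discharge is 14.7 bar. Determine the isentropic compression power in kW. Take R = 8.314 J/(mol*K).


Isentropic work: W = m*(gamma/(gamma-1))*(R*T1/MW)*((P2/P1)^((gamma-1)/gamma) - 1)
T1 = 79 + 273.15 = 352.15 K
Pressure ratio = 14.7 / 4.7 = 3.12766
Exponent = (1.4 - 1)/1.4 = 0.285714
(P2/P1)^exp - 1 = 3.12766^0.285714 - 1 = 0.385132
W = 25.4 * 1.4 / 0.4 * 8.314 * 352.15 / 2 * 0.385132 = 50120

50120 kW


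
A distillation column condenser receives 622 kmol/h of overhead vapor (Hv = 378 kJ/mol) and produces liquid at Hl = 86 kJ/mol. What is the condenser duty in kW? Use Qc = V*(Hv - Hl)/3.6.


Qc = 622 * (378 - 86) / 3.6 = 622 * 292 / 3.6 = 50450

50450 kW


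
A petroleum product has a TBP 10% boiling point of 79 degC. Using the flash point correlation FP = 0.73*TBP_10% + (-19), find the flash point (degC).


FP = 0.73 * 79 + (-19) = 38.67

38.67 degC


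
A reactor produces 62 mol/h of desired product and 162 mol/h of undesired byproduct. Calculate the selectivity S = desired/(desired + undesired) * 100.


Selectivity = desired / (desired + undesired) * 100
Total products = 62 + 162 = 224 mol/h
S = 62 / 224 * 100
= 0.2768 * 100
= 27.68 %

27.68 %


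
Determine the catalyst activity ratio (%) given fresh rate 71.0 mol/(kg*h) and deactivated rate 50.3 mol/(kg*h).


Activity (%) = (rate_used / rate_fresh) * 100
rate_used = 50.3, rate_fresh = 71.0
= (50.3 / 71.0) * 100
= 0.7085 * 100 = 70.85

70.85 %


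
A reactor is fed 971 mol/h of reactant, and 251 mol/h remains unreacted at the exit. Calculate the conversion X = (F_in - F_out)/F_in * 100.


X = (F_in - F_out) / F_in * 100
Moles reacted = 971 - 251 = 720
X = 720 / 971 * 100
= 0.7415 * 100
= 74.15 %

74.15 %


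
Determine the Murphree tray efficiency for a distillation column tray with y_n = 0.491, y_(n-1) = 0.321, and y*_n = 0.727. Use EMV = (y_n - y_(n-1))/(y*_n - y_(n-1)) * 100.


Murphree vapor efficiency: EMV = (y_n - y_(n-1)) / (y*_n - y_(n-1)) * 100
EMV = (0.491 - 0.321) / (0.727 - 0.321) * 100 = 0.17 / 0.406 * 100 = 41.87

41.87 %


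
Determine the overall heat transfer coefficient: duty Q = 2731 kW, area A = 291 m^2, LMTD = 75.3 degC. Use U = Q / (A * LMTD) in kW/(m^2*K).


From Q = U*A*LMTD, U = Q / (A * LMTD)
U = 2731 / (291 * 75.3) = 2731 / 21912.3 = 0.1246

0.1246 kW/(m^2*K)


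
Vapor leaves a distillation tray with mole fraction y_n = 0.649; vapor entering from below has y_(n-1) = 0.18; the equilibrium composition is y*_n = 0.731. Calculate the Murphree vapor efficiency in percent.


Murphree vapor efficiency: EMV = (y_n - y_(n-1)) / (y*_n - y_(n-1)) * 100
EMV = (0.649 - 0.18) / (0.731 - 0.18) * 100 = 0.469 / 0.551 * 100 = 85.12

85.12 %


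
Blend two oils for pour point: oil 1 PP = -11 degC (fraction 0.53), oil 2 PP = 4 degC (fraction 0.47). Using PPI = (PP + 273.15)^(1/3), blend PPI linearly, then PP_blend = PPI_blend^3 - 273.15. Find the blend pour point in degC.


PPI_1 = (-11 + 273.15)^(1/3) = 6.400049
PPI_2 = (4 + 273.15)^(1/3) = 6.51986
PPI_blend = 0.53 * 6.400049 + 0.47 * 6.51986 = 6.45636
PP_blend = 6.45636^3 - 273.15 = 269.1307 - 273.15 = -4.02

-4.02 degC


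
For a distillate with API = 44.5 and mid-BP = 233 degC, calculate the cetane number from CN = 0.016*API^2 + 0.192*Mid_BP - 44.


CN = 0.016 * 44.5^2 + 0.192 * 233 - 44
CN = 31.684 + 44.736 - 44 = 32.42

32.42


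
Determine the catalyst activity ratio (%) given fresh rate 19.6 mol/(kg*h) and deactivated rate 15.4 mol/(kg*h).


Activity (%) = (rate_used / rate_fresh) * 100
rate_used = 15.4, rate_fresh = 19.6
= (15.4 / 19.6) * 100
= 0.7857 * 100 = 78.57

78.57 %


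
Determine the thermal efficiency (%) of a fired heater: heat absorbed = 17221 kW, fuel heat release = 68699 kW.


Furnace efficiency = Q_absorbed / Q_fuel * 100
= 17221 / 68699 * 100 = 25.07

25.07 %


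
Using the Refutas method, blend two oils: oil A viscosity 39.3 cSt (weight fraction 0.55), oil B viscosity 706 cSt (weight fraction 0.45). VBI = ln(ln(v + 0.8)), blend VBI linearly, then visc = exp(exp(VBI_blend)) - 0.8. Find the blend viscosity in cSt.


Refutas method: VBN_i = 14.534*ln(ln(visc_i + 0.8)) + 10.975, blended linearly by mass fraction; since VBN is linear in VBI_i = ln(ln(visc_i + 0.8)) and the fractions sum to 1, blend VBI directly: visc = exp(exp(VBI_blend)) - 0.8
VBI_1 = ln(ln(39.3 + 0.8)) = 1.306
VBI_2 = ln(ln(706 + 0.8)) = 1.8811
VBI_blend = 0.55 * 1.306 + 0.45 * 1.8811 = 1.5648
visc_blend = exp(exp(1.5648)) - 0.8 = 118.5

118.5 cSt


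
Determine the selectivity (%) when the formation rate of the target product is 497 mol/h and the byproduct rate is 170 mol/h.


Selectivity = desired / (desired + undesired) * 100
Total products = 497 + 170 = 667 mol/h
S = 497 / 667 * 100
= 0.7451 * 100
= 74.51 %

74.51 %


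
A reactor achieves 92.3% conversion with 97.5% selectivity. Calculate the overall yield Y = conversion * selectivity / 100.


Overall yield = conversion (%) * selectivity (%) / 100
Conversion = 92.3%, Selectivity = 97.5%
Y = 92.3 * 97.5 / 100
= 89.9925 %

89.9925 %


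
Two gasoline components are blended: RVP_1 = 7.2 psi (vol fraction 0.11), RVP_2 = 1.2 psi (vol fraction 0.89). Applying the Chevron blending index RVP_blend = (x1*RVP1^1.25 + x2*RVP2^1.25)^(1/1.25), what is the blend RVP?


Chevron index: RVP_blend = (sum xi*RVPi^1.25)^(1/1.25)
RVP^1.25 terms: 0.11 * 7.2^1.25 + 0.89 * 1.2^1.25 = 2.41516
RVP_blend = 2.41516^(1/1.25) = 2.025

2.025 psi


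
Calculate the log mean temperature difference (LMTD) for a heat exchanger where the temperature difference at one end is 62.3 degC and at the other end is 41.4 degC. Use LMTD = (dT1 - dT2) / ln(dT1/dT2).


LMTD = (dT1 - dT2) / ln(dT1/dT2)
= (62.3 - 41.4) / ln(62.3 / 41.4) = 20.9 / 0.408681 = 51.14

51.14 degC


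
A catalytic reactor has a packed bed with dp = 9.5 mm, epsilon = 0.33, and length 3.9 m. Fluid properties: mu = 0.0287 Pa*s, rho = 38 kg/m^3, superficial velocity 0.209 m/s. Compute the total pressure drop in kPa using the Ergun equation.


dp = 9.5 mm = 0.0095 m
Viscous term = 150*0.0287*0.209*(1-0.33)^2 / (0.0095^2*0.33^3) = 124532
Inertial term = 1.75*38*0.209^2*(1-0.33) / (0.0095*0.33^3) = 5700.64
dP/L = 124532 + 5700.64 = 130233 Pa/m
dP = 130233 * 3.9 / 1000 = 507.9 kPa

507.9 kPa


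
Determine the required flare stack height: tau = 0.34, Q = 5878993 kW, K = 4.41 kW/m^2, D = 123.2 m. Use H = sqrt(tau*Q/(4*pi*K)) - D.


tau*Q/(4*pi*K) = 0.34 * 5878993 / (4 * pi * 4.41) = 36068.9
sqrt(36068.9) = 189.918
H = 189.918 - 123.2 = 66.72

66.72 m


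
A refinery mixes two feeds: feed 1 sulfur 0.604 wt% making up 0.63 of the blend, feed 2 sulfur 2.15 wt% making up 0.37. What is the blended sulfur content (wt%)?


Linear sulfur blending: S_blend = x1*S1 + x2*S2
Contribution 1: 0.63 * 0.604 = 0.38052 wt%
Contribution 2: 0.37 * 2.15 = 0.7955 wt%
S_blend = 0.38052 + 0.7955 = 1.17602

1.17602 wt%


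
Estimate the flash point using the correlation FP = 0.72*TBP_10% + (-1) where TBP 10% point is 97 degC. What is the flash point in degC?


FP = 0.72 * 97 + (-1) = 68.84

68.84 degC


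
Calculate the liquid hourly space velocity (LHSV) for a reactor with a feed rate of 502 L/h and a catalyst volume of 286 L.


LHSV = volumetric feed rate / catalyst volume
= 502 L/h / 286 L
= 1.755 h^-1

1.755 h^-1


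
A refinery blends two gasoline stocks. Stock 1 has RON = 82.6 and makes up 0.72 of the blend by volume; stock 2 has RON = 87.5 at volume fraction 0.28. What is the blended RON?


Linear blending: RON_blend = sum(vi * RONi)
Contribution 1: 0.72 * 82.6 = 59.472
Contribution 2: 0.28 * 87.5 = 24.5
RON_blend = 59.472 + 24.5 = 83.972

83.972


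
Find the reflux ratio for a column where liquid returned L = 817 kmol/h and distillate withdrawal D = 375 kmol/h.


Reflux ratio definition: R = L / D (liquid returned / distillate withdrawn)
L = 817 kmol/h, D = 375 kmol/h
R = 817 / 375 = 2.179

2.179


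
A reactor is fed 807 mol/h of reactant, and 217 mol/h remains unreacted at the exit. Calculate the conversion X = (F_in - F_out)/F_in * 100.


X = (F_in - F_out) / F_in * 100
Moles reacted = 807 - 217 = 590
X = 590 / 807 * 100
= 0.7311 * 100
= 73.11 %

73.11 %


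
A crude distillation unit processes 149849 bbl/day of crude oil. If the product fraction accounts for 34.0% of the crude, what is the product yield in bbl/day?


Crude throughput = 149849 bbl/day
Fraction yield = 34.0%
yield = throughput * fraction / 100
yield = 149849 * 34.0 / 100 = 50948.66

50948.66 bbl/day


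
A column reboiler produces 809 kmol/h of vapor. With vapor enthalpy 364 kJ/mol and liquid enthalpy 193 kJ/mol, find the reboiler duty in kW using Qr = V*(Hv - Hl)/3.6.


Qr = 809 * (364 - 193) / 3.6 = 809 * 171 / 3.6 = 38430

38430 kW


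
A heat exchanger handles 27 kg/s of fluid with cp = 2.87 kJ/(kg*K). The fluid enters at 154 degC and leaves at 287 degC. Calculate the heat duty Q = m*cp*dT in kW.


Q = m_dot * cp * delta_T
delta_T = 287 - 154 = 133 K
Q = 27 * 2.87 * 133
= 77.49 * 133
= 10306.17 kW

10306.17 kW


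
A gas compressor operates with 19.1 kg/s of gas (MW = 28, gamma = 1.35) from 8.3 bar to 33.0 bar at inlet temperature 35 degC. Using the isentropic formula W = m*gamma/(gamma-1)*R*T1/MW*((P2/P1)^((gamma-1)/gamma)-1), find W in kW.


Isentropic work: W = m*(gamma/(gamma-1))*(R*T1/MW)*((P2/P1)^((gamma-1)/gamma) - 1)
T1 = 35 + 273.15 = 308.15 K
Pressure ratio = 33.0 / 8.3 = 3.9759
Exponent = (1.35 - 1)/1.35 = 0.259259
(P2/P1)^exp - 1 = 3.9759^0.259259 - 1 = 0.43024
W = 19.1 * 1.35 / 0.35 * 8.314 * 308.15 / 28 * 0.43024 = 2900

2900 kW


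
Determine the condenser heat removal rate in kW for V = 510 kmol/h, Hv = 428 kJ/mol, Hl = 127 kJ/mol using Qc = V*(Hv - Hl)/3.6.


Qc = 510 * (428 - 127) / 3.6 = 510 * 301 / 3.6 = 42640

42640 kW


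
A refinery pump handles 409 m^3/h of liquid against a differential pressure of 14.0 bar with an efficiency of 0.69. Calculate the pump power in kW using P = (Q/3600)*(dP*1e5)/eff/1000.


Q = 409 / 3600 = 0.113611 m^3/s
P = 0.113611 * (14.0 * 1e5) / 0.69 / 1000 = 230.5

230.5 kW


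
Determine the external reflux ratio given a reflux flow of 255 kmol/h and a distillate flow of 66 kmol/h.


Reflux ratio definition: R = L / D (liquid returned / distillate withdrawn)
L = 255 kmol/h, D = 66 kmol/h
R = 255 / 66 = 3.864

3.864


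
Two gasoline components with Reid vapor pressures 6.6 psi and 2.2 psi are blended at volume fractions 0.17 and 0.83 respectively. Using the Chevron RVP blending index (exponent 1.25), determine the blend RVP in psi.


Chevron index: RVP_blend = (sum xi*RVPi^1.25)^(1/1.25)
RVP^1.25 terms: 0.17 * 6.6^1.25 + 0.83 * 2.2^1.25 = 4.02222
RVP_blend = 4.02222^(1/1.25) = 3.045

3.045 psi


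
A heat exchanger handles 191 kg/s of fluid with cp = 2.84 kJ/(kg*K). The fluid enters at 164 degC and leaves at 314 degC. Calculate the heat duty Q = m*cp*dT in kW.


Q = m_dot * cp * delta_T
delta_T = 314 - 164 = 150 K
Q = 191 * 2.84 * 150
= 542.44 * 150
= 81366 kW

81366 kW


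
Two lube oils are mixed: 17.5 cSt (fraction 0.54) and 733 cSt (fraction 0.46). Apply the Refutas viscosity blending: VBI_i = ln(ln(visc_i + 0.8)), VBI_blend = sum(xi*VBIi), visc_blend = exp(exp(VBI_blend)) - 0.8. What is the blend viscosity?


Refutas method: VBN_i = 14.534*ln(ln(visc_i + 0.8)) + 10.975, blended linearly by mass fraction; since VBN is linear in VBI_i = ln(ln(visc_i + 0.8)) and the fractions sum to 1, blend VBI directly: visc = exp(exp(VBI_blend)) - 0.8
VBI_1 = ln(ln(17.5 + 0.8)) = 1.06709
VBI_2 = ln(ln(733 + 0.8)) = 1.8868
VBI_blend = 0.54 * 1.06709 + 0.46 * 1.8868 = 1.44416
visc_blend = exp(exp(1.44416)) - 0.8 = 68.49

68.49 cSt


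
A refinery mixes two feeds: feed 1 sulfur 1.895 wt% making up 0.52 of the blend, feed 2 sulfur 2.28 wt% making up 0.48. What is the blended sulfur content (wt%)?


Linear sulfur blending: S_blend = x1*S1 + x2*S2
Contribution 1: 0.52 * 1.895 = 0.9854 wt%
Contribution 2: 0.48 * 2.28 = 1.0944 wt%
S_blend = 0.9854 + 1.0944 = 2.0798

2.0798 wt%


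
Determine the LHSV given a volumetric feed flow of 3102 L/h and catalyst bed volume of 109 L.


LHSV = volumetric feed rate / catalyst volume
= 3102 L/h / 109 L
= 28.46 h^-1

28.46 h^-1


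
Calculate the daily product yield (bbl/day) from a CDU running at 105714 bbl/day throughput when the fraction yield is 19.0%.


Crude throughput = 105714 bbl/day
Fraction yield = 19.0%
yield = throughput * fraction / 100
yield = 105714 * 19.0 / 100 = 20085.66

20085.66 bbl/day


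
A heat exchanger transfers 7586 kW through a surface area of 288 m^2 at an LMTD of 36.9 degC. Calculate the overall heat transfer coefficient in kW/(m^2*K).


From Q = U*A*LMTD, U = Q / (A * LMTD)
U = 7586 / (288 * 36.9) = 7586 / 10627.2 = 0.7138

0.7138 kW/(m^2*K)


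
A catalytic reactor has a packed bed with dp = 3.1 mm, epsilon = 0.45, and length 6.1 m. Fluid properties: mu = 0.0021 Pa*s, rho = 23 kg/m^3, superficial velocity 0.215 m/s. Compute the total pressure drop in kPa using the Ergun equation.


dp = 3.1 mm = 0.0031 m
Viscous term = 150*0.0021*0.215*(1-0.45)^2 / (0.0031^2*0.45^3) = 23394.5
Inertial term = 1.75*23*0.215^2*(1-0.45) / (0.0031*0.45^3) = 3622.48
dP/L = 23394.5 + 3622.48 = 27017 Pa/m
dP = 27017 * 6.1 / 1000 = 164.8 kPa

164.8 kPa


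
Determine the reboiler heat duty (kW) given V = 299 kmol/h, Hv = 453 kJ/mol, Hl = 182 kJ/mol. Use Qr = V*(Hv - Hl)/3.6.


Qr = 299 * (453 - 182) / 3.6 = 299 * 271 / 3.6 = 22510

22510 kW


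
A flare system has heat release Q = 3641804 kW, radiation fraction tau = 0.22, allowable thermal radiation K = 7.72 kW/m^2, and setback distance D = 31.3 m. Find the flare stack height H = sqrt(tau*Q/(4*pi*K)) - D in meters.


tau*Q/(4*pi*K) = 0.22 * 3641804 / (4 * pi * 7.72) = 8258.71
sqrt(8258.71) = 90.8774
H = 90.8774 - 31.3 = 59.58

59.58 m


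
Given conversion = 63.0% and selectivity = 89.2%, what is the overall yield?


Overall yield = conversion (%) * selectivity (%) / 100
Conversion = 63.0%, Selectivity = 89.2%
Y = 63.0 * 89.2 / 100
= 56.196 %

56.196 %


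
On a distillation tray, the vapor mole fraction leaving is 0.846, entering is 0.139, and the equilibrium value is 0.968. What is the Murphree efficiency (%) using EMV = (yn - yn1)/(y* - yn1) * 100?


Murphree vapor efficiency: EMV = (y_n - y_(n-1)) / (y*_n - y_(n-1)) * 100
EMV = (0.846 - 0.139) / (0.968 - 0.139) * 100 = 0.707 / 0.829 * 100 = 85.28

85.28 %


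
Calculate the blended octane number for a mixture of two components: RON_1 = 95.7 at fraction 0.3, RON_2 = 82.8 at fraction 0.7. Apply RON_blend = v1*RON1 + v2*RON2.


Linear blending: RON_blend = sum(vi * RONi)
Contribution 1: 0.3 * 95.7 = 28.71
Contribution 2: 0.7 * 82.8 = 57.96
RON_blend = 28.71 + 57.96 = 86.67

86.67


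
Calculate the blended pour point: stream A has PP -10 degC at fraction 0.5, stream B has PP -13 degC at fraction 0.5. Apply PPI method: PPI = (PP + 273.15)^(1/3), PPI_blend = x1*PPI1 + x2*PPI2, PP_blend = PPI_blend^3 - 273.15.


PPI_1 = (-10 + 273.15)^(1/3) = 6.408176
PPI_2 = (-13 + 273.15)^(1/3) = 6.383731
PPI_blend = 0.5 * 6.408176 + 0.5 * 6.383731 = 6.395954
PP_blend = 6.395954^3 - 273.15 = 261.6471 - 273.15 = -11.5

-11.5 degC


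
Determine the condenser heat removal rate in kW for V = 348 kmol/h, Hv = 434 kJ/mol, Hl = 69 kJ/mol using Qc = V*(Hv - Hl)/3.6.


Qc = 348 * (434 - 69) / 3.6 = 348 * 365 / 3.6 = 35280

35280 kW


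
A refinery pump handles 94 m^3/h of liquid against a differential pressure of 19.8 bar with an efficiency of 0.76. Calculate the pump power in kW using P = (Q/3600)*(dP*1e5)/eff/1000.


Q = 94 / 3600 = 0.0261111 m^3/s
P = 0.0261111 * (19.8 * 1e5) / 0.76 / 1000 = 68.03

68.03 kW


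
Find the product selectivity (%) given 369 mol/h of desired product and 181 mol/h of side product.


Selectivity = desired / (desired + undesired) * 100
Total products = 369 + 181 = 550 mol/h
S = 369 / 550 * 100
= 0.6709 * 100
= 67.09 %

67.09 %


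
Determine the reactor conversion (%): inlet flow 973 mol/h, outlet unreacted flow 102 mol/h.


X = (F_in - F_out) / F_in * 100
Moles reacted = 973 - 102 = 871
X = 871 / 973 * 100
= 0.8952 * 100
= 89.52 %

89.52 %


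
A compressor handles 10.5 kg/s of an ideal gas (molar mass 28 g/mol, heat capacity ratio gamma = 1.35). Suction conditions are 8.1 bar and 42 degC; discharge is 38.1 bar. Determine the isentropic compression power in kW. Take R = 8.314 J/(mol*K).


Isentropic work: W = m*(gamma/(gamma-1))*(R*T1/MW)*((P2/P1)^((gamma-1)/gamma) - 1)
T1 = 42 + 273.15 = 315.15 K
Pressure ratio = 38.1 / 8.1 = 4.7037
Exponent = (1.35 - 1)/1.35 = 0.259259
(P2/P1)^exp - 1 = 4.7037^0.259259 - 1 = 0.49395
W = 10.5 * 1.35 / 0.35 * 8.314 * 315.15 / 28 * 0.49395 = 1872

1872 kW


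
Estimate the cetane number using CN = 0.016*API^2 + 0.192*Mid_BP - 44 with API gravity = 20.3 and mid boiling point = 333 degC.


CN = 0.016 * 20.3^2 + 0.192 * 333 - 44
CN = 6.59344 + 63.936 - 44 = 26.52944

26.52944


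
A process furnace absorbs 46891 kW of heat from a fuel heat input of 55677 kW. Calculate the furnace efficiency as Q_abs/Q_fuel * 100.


Furnace efficiency = Q_absorbed / Q_fuel * 100
= 46891 / 55677 * 100 = 84.22

84.22 %


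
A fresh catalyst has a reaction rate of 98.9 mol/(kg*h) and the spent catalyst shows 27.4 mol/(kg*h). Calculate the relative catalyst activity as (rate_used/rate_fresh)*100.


Activity (%) = (rate_used / rate_fresh) * 100
rate_used = 27.4, rate_fresh = 98.9
= (27.4 / 98.9) * 100
= 0.2770 * 100 = 27.70

27.70 %


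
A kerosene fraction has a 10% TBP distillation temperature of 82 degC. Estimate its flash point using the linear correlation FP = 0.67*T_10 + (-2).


FP = 0.67 * 82 + (-2) = 52.94

52.94 degC


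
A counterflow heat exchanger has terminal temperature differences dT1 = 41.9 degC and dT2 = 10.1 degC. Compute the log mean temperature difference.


LMTD = (dT1 - dT2) / ln(dT1/dT2)
= (41.9 - 10.1) / ln(41.9 / 10.1) = 31.8 / 1.42275 = 22.35

22.35 degC


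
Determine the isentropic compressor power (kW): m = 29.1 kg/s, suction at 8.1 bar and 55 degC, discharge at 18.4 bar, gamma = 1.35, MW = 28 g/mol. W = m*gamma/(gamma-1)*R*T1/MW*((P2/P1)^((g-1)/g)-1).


Isentropic work: W = m*(gamma/(gamma-1))*(R*T1/MW)*((P2/P1)^((gamma-1)/gamma) - 1)
T1 = 55 + 273.15 = 328.15 K
Pressure ratio = 18.4 / 8.1 = 2.2716
Exponent = (1.35 - 1)/1.35 = 0.259259
(P2/P1)^exp - 1 = 2.2716^0.259259 - 1 = 0.237036
W = 29.1 * 1.35 / 0.35 * 8.314 * 328.15 / 28 * 0.237036 = 2592

2592 kW


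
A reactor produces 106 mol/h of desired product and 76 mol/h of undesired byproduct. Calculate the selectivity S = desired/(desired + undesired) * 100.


Selectivity = desired / (desired + undesired) * 100
Total products = 106 + 76 = 182 mol/h
S = 106 / 182 * 100
= 0.5824 * 100
= 58.24 %

58.24 %


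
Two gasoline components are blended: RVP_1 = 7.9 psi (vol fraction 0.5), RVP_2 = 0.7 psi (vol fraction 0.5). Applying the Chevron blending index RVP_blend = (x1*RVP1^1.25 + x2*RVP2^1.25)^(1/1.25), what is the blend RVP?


Chevron index: RVP_blend = (sum xi*RVPi^1.25)^(1/1.25)
RVP^1.25 terms: 0.5 * 7.9^1.25 + 0.5 * 0.7^1.25 = 6.94237
RVP_blend = 6.94237^(1/1.25) = 4.712

4.712 psi


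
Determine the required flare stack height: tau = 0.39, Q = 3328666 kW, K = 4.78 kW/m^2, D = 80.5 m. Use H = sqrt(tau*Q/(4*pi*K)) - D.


tau*Q/(4*pi*K) = 0.39 * 3328666 / (4 * pi * 4.78) = 21612.1
sqrt(21612.1) = 147.011
H = 147.011 - 80.5 = 66.51

66.51 m


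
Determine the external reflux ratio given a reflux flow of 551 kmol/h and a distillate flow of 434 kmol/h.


Reflux ratio definition: R = L / D (liquid returned / distillate withdrawn)
L = 551 kmol/h, D = 434 kmol/h
R = 551 / 434 = 1.270

1.270


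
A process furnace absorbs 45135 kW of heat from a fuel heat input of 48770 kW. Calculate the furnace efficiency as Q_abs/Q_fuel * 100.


Furnace efficiency = Q_absorbed / Q_fuel * 100
= 45135 / 48770 * 100 = 92.55

92.55 %


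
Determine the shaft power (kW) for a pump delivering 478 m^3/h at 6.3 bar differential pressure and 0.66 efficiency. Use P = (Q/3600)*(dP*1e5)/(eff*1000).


Q = 478 / 3600 = 0.132778 m^3/s
P = 0.132778 * (6.3 * 1e5) / 0.66 / 1000 = 126.7

126.7 kW


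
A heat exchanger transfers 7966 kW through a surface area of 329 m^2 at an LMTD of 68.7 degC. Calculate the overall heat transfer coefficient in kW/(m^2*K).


From Q = U*A*LMTD, U = Q / (A * LMTD)
U = 7966 / (329 * 68.7) = 7966 / 22602.3 = 0.3524

0.3524 kW/(m^2*K)


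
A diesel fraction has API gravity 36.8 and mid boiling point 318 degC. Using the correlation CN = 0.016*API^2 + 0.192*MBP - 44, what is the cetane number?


CN = 0.016 * 36.8^2 + 0.192 * 318 - 44
CN = 21.66784 + 61.056 - 44 = 38.72384

38.72384


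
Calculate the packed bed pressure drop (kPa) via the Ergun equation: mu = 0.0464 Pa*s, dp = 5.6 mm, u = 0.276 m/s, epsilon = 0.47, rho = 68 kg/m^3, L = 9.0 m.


dp = 5.6 mm = 0.0056 m
Viscous term = 150*0.0464*0.276*(1-0.47)^2 / (0.0056^2*0.47^3) = 165730
Inertial term = 1.75*68*0.276^2*(1-0.47) / (0.0056*0.47^3) = 8263.41
dP/L = 165730 + 8263.41 = 173993 Pa/m
dP = 173993 * 9.0 / 1000 = 1566 kPa

1566 kPa


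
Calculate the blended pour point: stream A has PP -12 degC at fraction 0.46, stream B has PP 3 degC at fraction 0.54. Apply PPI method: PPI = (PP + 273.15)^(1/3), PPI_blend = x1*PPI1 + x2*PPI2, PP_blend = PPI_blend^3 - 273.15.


PPI_1 = (-12 + 273.15)^(1/3) = 6.391901
PPI_2 = (3 + 273.15)^(1/3) = 6.512009
PPI_blend = 0.46 * 6.391901 + 0.54 * 6.512009 = 6.456759
PP_blend = 6.456759^3 - 273.15 = 269.1806 - 273.15 = -3.97

-3.97 degC


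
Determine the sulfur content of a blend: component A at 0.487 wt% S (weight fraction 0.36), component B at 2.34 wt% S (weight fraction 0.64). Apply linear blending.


Linear sulfur blending: S_blend = x1*S1 + x2*S2
Contribution 1: 0.36 * 0.487 = 0.17532 wt%
Contribution 2: 0.64 * 2.34 = 1.4976 wt%
S_blend = 0.17532 + 1.4976 = 1.67292

1.67292 wt%


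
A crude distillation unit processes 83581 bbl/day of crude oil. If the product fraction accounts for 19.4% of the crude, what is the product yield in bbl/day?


Crude throughput = 83581 bbl/day
Fraction yield = 19.4%
yield = throughput * fraction / 100
yield = 83581 * 19.4 / 100 = 16214.714

16214.714 bbl/day


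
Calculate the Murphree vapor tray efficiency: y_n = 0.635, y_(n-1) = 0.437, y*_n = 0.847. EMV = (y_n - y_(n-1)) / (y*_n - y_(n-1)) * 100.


Murphree vapor efficiency: EMV = (y_n - y_(n-1)) / (y*_n - y_(n-1)) * 100
EMV = (0.635 - 0.437) / (0.847 - 0.437) * 100 = 0.198 / 0.41 * 100 = 48.29

48.29 %


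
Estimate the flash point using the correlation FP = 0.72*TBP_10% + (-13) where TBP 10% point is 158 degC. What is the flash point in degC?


FP = 0.72 * 158 + (-13) = 100.76

100.76 degC


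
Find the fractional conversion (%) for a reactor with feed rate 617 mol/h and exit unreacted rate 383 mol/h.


X = (F_in - F_out) / F_in * 100
Moles reacted = 617 - 383 = 234
X = 234 / 617 * 100
= 0.3793 * 100
= 37.93 %

37.93 %


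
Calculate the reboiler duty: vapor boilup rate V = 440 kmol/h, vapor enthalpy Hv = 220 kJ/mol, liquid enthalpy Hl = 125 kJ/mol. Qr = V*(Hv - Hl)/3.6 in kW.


Qr = 440 * (220 - 125) / 3.6 = 440 * 95 / 3.6 = 11610

11610 kW


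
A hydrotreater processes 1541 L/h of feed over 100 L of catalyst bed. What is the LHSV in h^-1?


LHSV = volumetric feed rate / catalyst volume
= 1541 L/h / 100 L
= 15.41 h^-1

15.41 h^-1


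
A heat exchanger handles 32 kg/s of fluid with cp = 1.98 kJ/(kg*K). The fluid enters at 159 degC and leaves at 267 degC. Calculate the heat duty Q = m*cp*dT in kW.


Q = m_dot * cp * delta_T
delta_T = 267 - 159 = 108 K
Q = 32 * 1.98 * 108
= 63.36 * 108
= 6842.88 kW

6842.88 kW


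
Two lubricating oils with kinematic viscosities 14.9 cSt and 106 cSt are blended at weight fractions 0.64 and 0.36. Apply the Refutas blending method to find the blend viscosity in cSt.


Refutas method: VBN_i = 14.534*ln(ln(visc_i + 0.8)) + 10.975, blended linearly by mass fraction; since VBN is linear in VBI_i = ln(ln(visc_i + 0.8)) and the fractions sum to 1, blend VBI directly: visc = exp(exp(VBI_blend)) - 0.8
VBI_1 = ln(ln(14.9 + 0.8)) = 1.01293
VBI_2 = ln(ln(106 + 0.8)) = 1.54136
VBI_blend = 0.64 * 1.01293 + 0.36 * 1.54136 = 1.20316
visc_blend = exp(exp(1.20316)) - 0.8 = 27.16

27.16 cSt


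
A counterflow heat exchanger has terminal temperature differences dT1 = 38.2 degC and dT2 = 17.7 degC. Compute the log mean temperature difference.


LMTD = (dT1 - dT2) / ln(dT1/dT2)
= (38.2 - 17.7) / ln(38.2 / 17.7) = 20.5 / 0.769271 = 26.65

26.65 degC


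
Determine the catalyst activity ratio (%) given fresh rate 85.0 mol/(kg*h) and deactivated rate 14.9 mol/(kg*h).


Activity (%) = (rate_used / rate_fresh) * 100
rate_used = 14.9, rate_fresh = 85.0
= (14.9 / 85.0) * 100
= 0.1753 * 100 = 17.53

17.53 %


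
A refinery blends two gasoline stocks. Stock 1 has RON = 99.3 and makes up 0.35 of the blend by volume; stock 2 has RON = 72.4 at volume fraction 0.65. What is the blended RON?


Linear blending: RON_blend = sum(vi * RONi)
Contribution 1: 0.35 * 99.3 = 34.755
Contribution 2: 0.65 * 72.4 = 47.06
RON_blend = 34.755 + 47.06 = 81.815

81.815


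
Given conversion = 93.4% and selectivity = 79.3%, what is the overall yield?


Overall yield = conversion (%) * selectivity (%) / 100
Conversion = 93.4%, Selectivity = 79.3%
Y = 93.4 * 79.3 / 100
= 74.0662 %

74.0662 %


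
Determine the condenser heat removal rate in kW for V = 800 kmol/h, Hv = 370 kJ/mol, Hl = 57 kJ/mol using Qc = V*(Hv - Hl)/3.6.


Qc = 800 * (370 - 57) / 3.6 = 800 * 313 / 3.6 = 69560

69560 kW


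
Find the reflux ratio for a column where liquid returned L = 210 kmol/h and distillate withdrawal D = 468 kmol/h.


Reflux ratio definition: R = L / D (liquid returned / distillate withdrawn)
L = 210 kmol/h, D = 468 kmol/h
R = 210 / 468 = 0.4487

0.4487


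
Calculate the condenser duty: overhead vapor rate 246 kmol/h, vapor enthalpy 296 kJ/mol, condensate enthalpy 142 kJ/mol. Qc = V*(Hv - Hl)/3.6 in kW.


Qc = 246 * (296 - 142) / 3.6 = 246 * 154 / 3.6 = 10520

10520 kW


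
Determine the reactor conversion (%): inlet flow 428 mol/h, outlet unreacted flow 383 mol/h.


X = (F_in - F_out) / F_in * 100
Moles reacted = 428 - 383 = 45
X = 45 / 428 * 100
= 0.1051 * 100
= 10.51 %

10.51 %


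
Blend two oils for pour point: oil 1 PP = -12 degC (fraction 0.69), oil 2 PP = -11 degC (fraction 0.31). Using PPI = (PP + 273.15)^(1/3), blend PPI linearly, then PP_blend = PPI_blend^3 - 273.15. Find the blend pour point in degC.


PPI_1 = (-12 + 273.15)^(1/3) = 6.391901
PPI_2 = (-11 + 273.15)^(1/3) = 6.400049
PPI_blend = 0.69 * 6.391901 + 0.31 * 6.400049 = 6.394427
PP_blend = 6.394427^3 - 273.15 = 261.4598 - 273.15 = -11.69

-11.69 degC


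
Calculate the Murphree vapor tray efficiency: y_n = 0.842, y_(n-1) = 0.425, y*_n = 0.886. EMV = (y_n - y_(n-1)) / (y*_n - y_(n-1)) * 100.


Murphree vapor efficiency: EMV = (y_n - y_(n-1)) / (y*_n - y_(n-1)) * 100
EMV = (0.842 - 0.425) / (0.886 - 0.425) * 100 = 0.417 / 0.461 * 100 = 90.46

90.46 %


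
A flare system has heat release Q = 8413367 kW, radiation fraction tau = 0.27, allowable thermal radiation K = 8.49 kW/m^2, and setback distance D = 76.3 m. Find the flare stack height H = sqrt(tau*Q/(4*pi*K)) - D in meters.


tau*Q/(4*pi*K) = 0.27 * 8413367 / (4 * pi * 8.49) = 21292
sqrt(21292) = 145.918
H = 145.918 - 76.3 = 69.62

69.62 m


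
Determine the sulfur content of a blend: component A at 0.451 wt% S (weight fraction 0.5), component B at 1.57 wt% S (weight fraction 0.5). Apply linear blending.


Linear sulfur blending: S_blend = x1*S1 + x2*S2
Contribution 1: 0.5 * 0.451 = 0.2255 wt%
Contribution 2: 0.5 * 1.57 = 0.785 wt%
S_blend = 0.2255 + 0.785 = 1.0105

1.0105 wt%


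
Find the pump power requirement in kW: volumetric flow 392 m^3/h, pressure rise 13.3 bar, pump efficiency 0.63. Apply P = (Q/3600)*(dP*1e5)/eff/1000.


Q = 392 / 3600 = 0.108889 m^3/s
P = 0.108889 * (13.3 * 1e5) / 0.63 / 1000 = 229.9

229.9 kW


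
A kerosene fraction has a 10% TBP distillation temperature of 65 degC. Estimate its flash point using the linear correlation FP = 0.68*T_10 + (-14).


FP = 0.68 * 65 + (-14) = 30.2

30.2 degC


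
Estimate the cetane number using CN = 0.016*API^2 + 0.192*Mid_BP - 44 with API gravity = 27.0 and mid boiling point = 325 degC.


CN = 0.016 * 27.0^2 + 0.192 * 325 - 44
CN = 11.664 + 62.4 - 44 = 30.064

30.064


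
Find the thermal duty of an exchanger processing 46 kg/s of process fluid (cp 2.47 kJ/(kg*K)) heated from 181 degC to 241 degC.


Q = m_dot * cp * delta_T
delta_T = 241 - 181 = 60 K
Q = 46 * 2.47 * 60
= 113.62 * 60
= 6817.2 kW

6817.2 kW


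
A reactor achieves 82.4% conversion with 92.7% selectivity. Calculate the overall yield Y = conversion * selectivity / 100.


Overall yield = conversion (%) * selectivity (%) / 100
Conversion = 82.4%, Selectivity = 92.7%
Y = 82.4 * 92.7 / 100
= 76.3848 %

76.3848 %


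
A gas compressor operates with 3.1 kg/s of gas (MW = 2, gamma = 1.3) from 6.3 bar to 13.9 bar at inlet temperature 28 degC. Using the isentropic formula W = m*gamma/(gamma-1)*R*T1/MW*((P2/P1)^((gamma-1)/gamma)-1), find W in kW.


Isentropic work: W = m*(gamma/(gamma-1))*(R*T1/MW)*((P2/P1)^((gamma-1)/gamma) - 1)
T1 = 28 + 273.15 = 301.15 K
Pressure ratio = 13.9 / 6.3 = 2.20635
Exponent = (1.3 - 1)/1.3 = 0.230769
(P2/P1)^exp - 1 = 2.20635^0.230769 - 1 = 0.200354
W = 3.1 * 1.3 / 0.3 * 8.314 * 301.15 / 2 * 0.200354 = 3369

3369 kW


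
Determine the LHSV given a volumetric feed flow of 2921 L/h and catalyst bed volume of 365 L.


LHSV = volumetric feed rate / catalyst volume
= 2921 L/h / 365 L
= 8.003 h^-1

8.003 h^-1


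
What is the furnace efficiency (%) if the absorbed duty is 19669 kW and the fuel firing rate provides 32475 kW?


Furnace efficiency = Q_absorbed / Q_fuel * 100
= 19669 / 32475 * 100 = 60.57

60.57 %


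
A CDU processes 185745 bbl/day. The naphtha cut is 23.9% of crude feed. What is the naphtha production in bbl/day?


Crude throughput = 185745 bbl/day
Fraction yield = 23.9%
yield = throughput * fraction / 100
yield = 185745 * 23.9 / 100 = 44393.055

44393.055 bbl/day


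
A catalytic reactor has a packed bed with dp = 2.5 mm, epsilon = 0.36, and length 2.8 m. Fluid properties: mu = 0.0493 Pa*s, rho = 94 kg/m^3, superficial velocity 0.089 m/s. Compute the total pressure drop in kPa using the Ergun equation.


dp = 2.5 mm = 0.0025 m
Viscous term = 150*0.0493*0.089*(1-0.36)^2 / (0.0025^2*0.36^3) = 924487
Inertial term = 1.75*94*0.089^2*(1-0.36) / (0.0025*0.36^3) = 7149.54
dP/L = 924487 + 7149.54 = 931637 Pa/m
dP = 931637 * 2.8 / 1000 = 2609 kPa

2609 kPa


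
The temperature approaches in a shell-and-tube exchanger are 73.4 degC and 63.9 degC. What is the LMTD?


LMTD = (dT1 - dT2) / ln(dT1/dT2)
= (73.4 - 63.9) / ln(73.4 / 63.9) = 9.5 / 0.138605 = 68.54

68.54 degC


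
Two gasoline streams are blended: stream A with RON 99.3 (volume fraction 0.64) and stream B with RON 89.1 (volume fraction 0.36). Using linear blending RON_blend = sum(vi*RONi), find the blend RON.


Linear blending: RON_blend = sum(vi * RONi)
Contribution 1: 0.64 * 99.3 = 63.552
Contribution 2: 0.36 * 89.1 = 32.076
RON_blend = 63.552 + 32.076 = 95.628

95.628


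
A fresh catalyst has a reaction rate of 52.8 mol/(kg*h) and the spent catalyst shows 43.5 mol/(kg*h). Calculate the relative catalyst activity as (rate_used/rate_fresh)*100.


Activity (%) = (rate_used / rate_fresh) * 100
rate_used = 43.5, rate_fresh = 52.8
= (43.5 / 52.8) * 100
= 0.8239 * 100 = 82.39

82.39 %


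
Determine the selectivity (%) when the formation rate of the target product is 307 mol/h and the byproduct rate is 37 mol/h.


Selectivity = desired / (desired + undesired) * 100
Total products = 307 + 37 = 344 mol/h
S = 307 / 344 * 100
= 0.8924 * 100
= 89.24 %

89.24 %


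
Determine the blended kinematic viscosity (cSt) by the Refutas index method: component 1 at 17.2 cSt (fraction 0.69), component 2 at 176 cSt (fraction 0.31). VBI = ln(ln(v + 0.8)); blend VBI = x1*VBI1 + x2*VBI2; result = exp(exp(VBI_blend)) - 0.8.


Refutas method: VBN_i = 14.534*ln(ln(visc_i + 0.8)) + 10.975, blended linearly by mass fraction; since VBN is linear in VBI_i = ln(ln(visc_i + 0.8)) and the fractions sum to 1, blend VBI directly: visc = exp(exp(VBI_blend)) - 0.8
VBI_1 = ln(ln(17.2 + 0.8)) = 1.06139
VBI_2 = ln(ln(176 + 0.8)) = 1.64384
VBI_blend = 0.69 * 1.06139 + 0.31 * 1.64384 = 1.24195
visc_blend = exp(exp(1.24195)) - 0.8 = 31.09

31.09 cSt


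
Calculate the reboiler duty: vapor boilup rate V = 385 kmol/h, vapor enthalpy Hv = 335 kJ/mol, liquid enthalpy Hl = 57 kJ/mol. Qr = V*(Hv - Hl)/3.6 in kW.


Qr = 385 * (335 - 57) / 3.6 = 385 * 278 / 3.6 = 29730

29730 kW


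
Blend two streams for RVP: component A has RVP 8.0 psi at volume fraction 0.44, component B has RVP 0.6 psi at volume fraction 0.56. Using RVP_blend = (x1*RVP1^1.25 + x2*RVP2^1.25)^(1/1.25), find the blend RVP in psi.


Chevron index: RVP_blend = (sum xi*RVPi^1.25)^(1/1.25)
RVP^1.25 terms: 0.44 * 8.0^1.25 + 0.56 * 0.6^1.25 = 6.21563
RVP_blend = 6.21563^(1/1.25) = 4.313

4.313 psi


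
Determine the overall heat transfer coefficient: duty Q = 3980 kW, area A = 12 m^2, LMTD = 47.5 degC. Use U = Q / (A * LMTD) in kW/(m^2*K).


From Q = U*A*LMTD, U = Q / (A * LMTD)
U = 3980 / (12 * 47.5) = 3980 / 570 = 6.982

6.982 kW/(m^2*K)


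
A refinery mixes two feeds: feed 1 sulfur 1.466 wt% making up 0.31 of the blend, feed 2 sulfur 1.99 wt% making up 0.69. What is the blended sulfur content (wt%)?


Linear sulfur blending: S_blend = x1*S1 + x2*S2
Contribution 1: 0.31 * 1.466 = 0.45446 wt%
Contribution 2: 0.69 * 1.99 = 1.3731 wt%
S_blend = 0.45446 + 1.3731 = 1.82756

1.82756 wt%


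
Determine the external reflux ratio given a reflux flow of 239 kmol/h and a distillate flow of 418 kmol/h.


Reflux ratio definition: R = L / D (liquid returned / distillate withdrawn)
L = 239 kmol/h, D = 418 kmol/h
R = 239 / 418 = 0.5718

0.5718


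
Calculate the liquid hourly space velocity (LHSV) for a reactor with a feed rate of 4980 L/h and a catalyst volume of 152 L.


LHSV = volumetric feed rate / catalyst volume
= 4980 L/h / 152 L
= 32.76 h^-1

32.76 h^-1


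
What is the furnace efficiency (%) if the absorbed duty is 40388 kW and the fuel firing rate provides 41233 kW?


Furnace efficiency = Q_absorbed / Q_fuel * 100
= 40388 / 41233 * 100 = 97.95

97.95 %


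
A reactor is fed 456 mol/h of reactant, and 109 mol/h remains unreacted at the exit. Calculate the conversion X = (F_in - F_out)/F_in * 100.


X = (F_in - F_out) / F_in * 100
Moles reacted = 456 - 109 = 347
X = 347 / 456 * 100
= 0.7610 * 100
= 76.10 %

76.10 %


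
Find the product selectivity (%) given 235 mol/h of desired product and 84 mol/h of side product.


Selectivity = desired / (desired + undesired) * 100
Total products = 235 + 84 = 319 mol/h
S = 235 / 319 * 100
= 0.7367 * 100
= 73.67 %

73.67 %


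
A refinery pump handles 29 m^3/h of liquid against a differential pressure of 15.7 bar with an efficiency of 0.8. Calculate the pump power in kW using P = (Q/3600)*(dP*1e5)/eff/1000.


Q = 29 / 3600 = 0.00805556 m^3/s
P = 0.00805556 * (15.7 * 1e5) / 0.8 / 1000 = 15.81

15.81 kW


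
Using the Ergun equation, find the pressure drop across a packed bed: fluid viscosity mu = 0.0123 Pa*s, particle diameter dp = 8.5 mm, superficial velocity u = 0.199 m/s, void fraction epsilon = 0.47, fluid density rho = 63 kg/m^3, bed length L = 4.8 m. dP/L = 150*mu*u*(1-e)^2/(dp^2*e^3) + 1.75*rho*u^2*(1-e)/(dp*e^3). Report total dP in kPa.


dp = 8.5 mm = 0.0085 m
Viscous term = 150*0.0123*0.199*(1-0.47)^2 / (0.0085^2*0.47^3) = 13749
Inertial term = 1.75*63*0.199^2*(1-0.47) / (0.0085*0.47^3) = 2622.09
dP/L = 13749 + 2622.09 = 16371.1 Pa/m
dP = 16371.1 * 4.8 / 1000 = 78.58 kPa

78.58 kPa


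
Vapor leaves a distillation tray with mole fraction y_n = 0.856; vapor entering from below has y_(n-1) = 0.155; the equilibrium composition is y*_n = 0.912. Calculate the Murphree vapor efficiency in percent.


Murphree vapor efficiency: EMV = (y_n - y_(n-1)) / (y*_n - y_(n-1)) * 100
EMV = (0.856 - 0.155) / (0.912 - 0.155) * 100 = 0.701 / 0.757 * 100 = 92.60

92.60 %


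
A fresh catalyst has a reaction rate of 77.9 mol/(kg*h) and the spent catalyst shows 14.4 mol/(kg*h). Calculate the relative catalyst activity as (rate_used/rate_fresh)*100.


Activity (%) = (rate_used / rate_fresh) * 100
rate_used = 14.4, rate_fresh = 77.9
= (14.4 / 77.9) * 100
= 0.1849 * 100 = 18.49

18.49 %


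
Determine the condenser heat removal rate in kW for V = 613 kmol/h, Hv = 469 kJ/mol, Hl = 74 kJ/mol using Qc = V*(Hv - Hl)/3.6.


Qc = 613 * (469 - 74) / 3.6 = 613 * 395 / 3.6 = 67260

67260 kW


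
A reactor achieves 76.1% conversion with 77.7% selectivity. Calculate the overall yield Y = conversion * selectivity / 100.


Overall yield = conversion (%) * selectivity (%) / 100
Conversion = 76.1%, Selectivity = 77.7%
Y = 76.1 * 77.7 / 100
= 59.1297 %

59.1297 %


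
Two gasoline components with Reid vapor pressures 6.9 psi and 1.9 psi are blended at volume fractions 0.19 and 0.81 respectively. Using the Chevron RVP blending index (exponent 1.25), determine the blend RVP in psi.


Chevron index: RVP_blend = (sum xi*RVPi^1.25)^(1/1.25)
RVP^1.25 terms: 0.19 * 6.9^1.25 + 0.81 * 1.9^1.25 = 3.93166
RVP_blend = 3.93166^(1/1.25) = 2.990

2.990 psi
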